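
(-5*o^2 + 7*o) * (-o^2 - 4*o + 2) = 5*o^4 + 13*o^3 - 38*o^2 + 14*o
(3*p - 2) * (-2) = 4 - 6*p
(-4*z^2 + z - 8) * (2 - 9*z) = 36*z^3 - 17*z^2 + 74*z - 16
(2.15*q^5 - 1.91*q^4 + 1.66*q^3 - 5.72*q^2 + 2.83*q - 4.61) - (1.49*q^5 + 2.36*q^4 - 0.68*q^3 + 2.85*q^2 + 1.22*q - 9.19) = 0.66*q^5 - 4.27*q^4 + 2.34*q^3 - 8.57*q^2 + 1.61*q + 4.58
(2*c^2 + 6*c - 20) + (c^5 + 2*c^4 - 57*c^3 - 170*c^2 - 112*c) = c^5 + 2*c^4 - 57*c^3 - 168*c^2 - 106*c - 20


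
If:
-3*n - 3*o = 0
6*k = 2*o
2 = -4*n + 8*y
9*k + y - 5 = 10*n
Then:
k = 19/150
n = -19/50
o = 19/50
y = 3/50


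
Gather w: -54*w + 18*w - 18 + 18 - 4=-36*w - 4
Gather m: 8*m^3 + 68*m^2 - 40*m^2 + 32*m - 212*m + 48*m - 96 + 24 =8*m^3 + 28*m^2 - 132*m - 72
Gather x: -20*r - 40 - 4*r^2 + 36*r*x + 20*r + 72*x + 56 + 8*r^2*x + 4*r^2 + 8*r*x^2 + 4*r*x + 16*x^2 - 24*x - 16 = x^2*(8*r + 16) + x*(8*r^2 + 40*r + 48)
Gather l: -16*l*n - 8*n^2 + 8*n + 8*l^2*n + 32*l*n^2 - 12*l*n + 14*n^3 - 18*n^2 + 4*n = 8*l^2*n + l*(32*n^2 - 28*n) + 14*n^3 - 26*n^2 + 12*n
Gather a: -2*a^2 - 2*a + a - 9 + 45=-2*a^2 - a + 36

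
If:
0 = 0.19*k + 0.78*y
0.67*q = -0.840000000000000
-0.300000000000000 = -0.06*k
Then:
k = 5.00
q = -1.25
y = -1.22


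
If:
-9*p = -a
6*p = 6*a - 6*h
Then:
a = 9*p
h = 8*p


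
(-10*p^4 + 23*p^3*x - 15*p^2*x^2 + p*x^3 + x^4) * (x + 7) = -10*p^4*x - 70*p^4 + 23*p^3*x^2 + 161*p^3*x - 15*p^2*x^3 - 105*p^2*x^2 + p*x^4 + 7*p*x^3 + x^5 + 7*x^4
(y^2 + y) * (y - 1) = y^3 - y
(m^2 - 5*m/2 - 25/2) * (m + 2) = m^3 - m^2/2 - 35*m/2 - 25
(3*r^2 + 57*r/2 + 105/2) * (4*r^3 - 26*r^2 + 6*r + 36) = 12*r^5 + 36*r^4 - 513*r^3 - 1086*r^2 + 1341*r + 1890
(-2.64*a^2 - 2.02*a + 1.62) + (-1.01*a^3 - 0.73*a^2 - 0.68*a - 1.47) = -1.01*a^3 - 3.37*a^2 - 2.7*a + 0.15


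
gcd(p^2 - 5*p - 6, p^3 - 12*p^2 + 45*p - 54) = p - 6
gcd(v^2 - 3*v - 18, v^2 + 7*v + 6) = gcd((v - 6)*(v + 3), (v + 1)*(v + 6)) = 1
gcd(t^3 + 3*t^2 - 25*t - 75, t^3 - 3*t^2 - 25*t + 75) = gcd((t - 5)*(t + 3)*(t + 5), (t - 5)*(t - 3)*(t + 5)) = t^2 - 25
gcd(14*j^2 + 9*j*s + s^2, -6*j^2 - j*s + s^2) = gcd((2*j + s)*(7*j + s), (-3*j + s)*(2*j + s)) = 2*j + s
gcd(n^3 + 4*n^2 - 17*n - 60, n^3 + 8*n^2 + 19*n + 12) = n + 3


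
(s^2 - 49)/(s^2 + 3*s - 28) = (s - 7)/(s - 4)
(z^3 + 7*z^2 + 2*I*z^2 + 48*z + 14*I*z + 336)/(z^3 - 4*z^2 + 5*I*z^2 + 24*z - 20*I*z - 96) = (z^2 + z*(7 - 6*I) - 42*I)/(z^2 - z*(4 + 3*I) + 12*I)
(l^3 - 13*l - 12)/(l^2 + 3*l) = l - 3 - 4/l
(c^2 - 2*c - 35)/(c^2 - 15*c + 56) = (c + 5)/(c - 8)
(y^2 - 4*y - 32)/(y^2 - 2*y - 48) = (y + 4)/(y + 6)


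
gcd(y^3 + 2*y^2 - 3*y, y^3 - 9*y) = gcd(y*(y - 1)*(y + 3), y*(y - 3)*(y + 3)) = y^2 + 3*y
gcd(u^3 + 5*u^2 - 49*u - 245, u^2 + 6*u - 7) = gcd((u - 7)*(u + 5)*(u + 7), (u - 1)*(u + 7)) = u + 7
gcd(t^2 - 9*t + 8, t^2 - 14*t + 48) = t - 8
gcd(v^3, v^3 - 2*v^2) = v^2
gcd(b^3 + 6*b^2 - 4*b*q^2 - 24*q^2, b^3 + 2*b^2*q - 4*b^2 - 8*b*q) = b + 2*q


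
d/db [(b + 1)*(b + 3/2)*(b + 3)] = 3*b^2 + 11*b + 9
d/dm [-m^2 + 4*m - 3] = 4 - 2*m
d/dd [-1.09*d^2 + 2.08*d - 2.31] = 2.08 - 2.18*d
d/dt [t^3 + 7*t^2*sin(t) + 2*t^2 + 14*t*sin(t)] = 7*t^2*cos(t) + 3*t^2 + 14*sqrt(2)*t*sin(t + pi/4) + 4*t + 14*sin(t)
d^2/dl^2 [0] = 0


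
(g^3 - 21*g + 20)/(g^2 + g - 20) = g - 1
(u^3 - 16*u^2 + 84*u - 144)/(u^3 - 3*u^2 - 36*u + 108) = (u^2 - 10*u + 24)/(u^2 + 3*u - 18)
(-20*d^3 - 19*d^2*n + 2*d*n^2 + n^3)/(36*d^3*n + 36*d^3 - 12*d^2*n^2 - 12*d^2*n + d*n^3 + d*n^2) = (-20*d^3 - 19*d^2*n + 2*d*n^2 + n^3)/(d*(36*d^2*n + 36*d^2 - 12*d*n^2 - 12*d*n + n^3 + n^2))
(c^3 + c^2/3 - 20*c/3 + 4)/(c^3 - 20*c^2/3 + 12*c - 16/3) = (c + 3)/(c - 4)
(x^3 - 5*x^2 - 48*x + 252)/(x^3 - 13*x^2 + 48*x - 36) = (x + 7)/(x - 1)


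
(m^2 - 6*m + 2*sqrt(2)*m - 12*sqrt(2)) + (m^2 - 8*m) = 2*m^2 - 14*m + 2*sqrt(2)*m - 12*sqrt(2)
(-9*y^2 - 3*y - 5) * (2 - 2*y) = 18*y^3 - 12*y^2 + 4*y - 10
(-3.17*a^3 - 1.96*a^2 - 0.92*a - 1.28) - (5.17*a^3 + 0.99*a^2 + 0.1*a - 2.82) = -8.34*a^3 - 2.95*a^2 - 1.02*a + 1.54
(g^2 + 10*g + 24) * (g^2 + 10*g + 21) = g^4 + 20*g^3 + 145*g^2 + 450*g + 504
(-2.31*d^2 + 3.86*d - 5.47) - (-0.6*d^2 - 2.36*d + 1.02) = -1.71*d^2 + 6.22*d - 6.49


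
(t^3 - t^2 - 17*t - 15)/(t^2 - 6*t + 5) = (t^2 + 4*t + 3)/(t - 1)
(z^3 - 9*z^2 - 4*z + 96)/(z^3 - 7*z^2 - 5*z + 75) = (z^2 - 12*z + 32)/(z^2 - 10*z + 25)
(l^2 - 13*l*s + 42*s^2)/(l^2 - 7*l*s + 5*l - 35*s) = (l - 6*s)/(l + 5)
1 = 1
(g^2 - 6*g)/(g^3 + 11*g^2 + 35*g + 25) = g*(g - 6)/(g^3 + 11*g^2 + 35*g + 25)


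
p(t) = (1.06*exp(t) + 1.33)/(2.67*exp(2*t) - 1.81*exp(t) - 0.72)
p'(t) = (1.06*exp(t) + 1.33)*(-5.34*exp(2*t) + 1.81*exp(t))/(2.67*exp(2*t) - 1.81*exp(t) - 0.72)^2 + 1.06*exp(t)/(2.67*exp(2*t) - 1.81*exp(t) - 0.72) = (-2.8302*exp(2*t) - 7.1022*exp(t) + 1.6441)*exp(t)/(7.1289*exp(4*t) - 9.6654*exp(3*t) - 0.5687*exp(2*t) + 2.6064*exp(t) + 0.5184)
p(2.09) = 0.06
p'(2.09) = -0.08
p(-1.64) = -1.58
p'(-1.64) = 0.03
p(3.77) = 0.01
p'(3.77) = -0.01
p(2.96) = 0.02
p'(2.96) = -0.02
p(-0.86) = -1.76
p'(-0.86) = -0.78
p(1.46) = 0.14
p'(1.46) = -0.21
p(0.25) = 1.98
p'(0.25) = -8.45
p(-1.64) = -1.58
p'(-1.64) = 0.03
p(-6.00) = -1.84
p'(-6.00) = 0.01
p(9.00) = 0.00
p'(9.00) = 0.00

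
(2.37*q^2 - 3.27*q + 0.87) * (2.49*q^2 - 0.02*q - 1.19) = 5.9013*q^4 - 8.1897*q^3 - 0.5886*q^2 + 3.8739*q - 1.0353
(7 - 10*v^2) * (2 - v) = 10*v^3 - 20*v^2 - 7*v + 14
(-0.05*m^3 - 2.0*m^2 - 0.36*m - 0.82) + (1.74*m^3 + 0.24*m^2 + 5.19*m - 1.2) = 1.69*m^3 - 1.76*m^2 + 4.83*m - 2.02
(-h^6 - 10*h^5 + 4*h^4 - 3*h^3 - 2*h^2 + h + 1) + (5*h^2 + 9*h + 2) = -h^6 - 10*h^5 + 4*h^4 - 3*h^3 + 3*h^2 + 10*h + 3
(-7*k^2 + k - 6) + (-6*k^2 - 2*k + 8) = -13*k^2 - k + 2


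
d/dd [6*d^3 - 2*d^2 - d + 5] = 18*d^2 - 4*d - 1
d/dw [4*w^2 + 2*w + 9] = 8*w + 2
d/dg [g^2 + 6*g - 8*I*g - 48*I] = 2*g + 6 - 8*I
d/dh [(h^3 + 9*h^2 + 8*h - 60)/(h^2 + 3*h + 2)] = (h^4 + 6*h^3 + 25*h^2 + 156*h + 196)/(h^4 + 6*h^3 + 13*h^2 + 12*h + 4)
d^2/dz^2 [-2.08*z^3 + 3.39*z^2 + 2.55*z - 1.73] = 6.78 - 12.48*z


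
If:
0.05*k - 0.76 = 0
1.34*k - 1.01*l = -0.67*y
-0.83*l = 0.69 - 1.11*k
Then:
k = 15.20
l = 19.50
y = -1.01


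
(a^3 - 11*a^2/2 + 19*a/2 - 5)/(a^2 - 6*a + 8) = (2*a^2 - 7*a + 5)/(2*(a - 4))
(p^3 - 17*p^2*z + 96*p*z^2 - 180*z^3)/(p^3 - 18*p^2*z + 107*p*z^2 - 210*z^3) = (-p + 6*z)/(-p + 7*z)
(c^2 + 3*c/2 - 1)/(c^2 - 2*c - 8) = (c - 1/2)/(c - 4)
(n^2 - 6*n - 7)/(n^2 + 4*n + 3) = (n - 7)/(n + 3)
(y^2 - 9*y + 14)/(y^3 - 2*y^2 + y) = (y^2 - 9*y + 14)/(y*(y^2 - 2*y + 1))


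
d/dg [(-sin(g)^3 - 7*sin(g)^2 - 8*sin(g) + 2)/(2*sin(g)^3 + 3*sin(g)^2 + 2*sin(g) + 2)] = (11*sin(g)^4 + 28*sin(g)^3 - 8*sin(g)^2 - 40*sin(g) - 20)*cos(g)/(2*sin(g)^3 + 3*sin(g)^2 + 2*sin(g) + 2)^2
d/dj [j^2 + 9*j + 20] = 2*j + 9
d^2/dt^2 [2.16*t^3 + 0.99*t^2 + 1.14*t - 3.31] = 12.96*t + 1.98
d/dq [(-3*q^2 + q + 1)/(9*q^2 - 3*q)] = (1 - 6*q)/(3*q^2*(9*q^2 - 6*q + 1))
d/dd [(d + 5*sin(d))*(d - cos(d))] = (d + 5*sin(d))*(sin(d) + 1) + (d - cos(d))*(5*cos(d) + 1)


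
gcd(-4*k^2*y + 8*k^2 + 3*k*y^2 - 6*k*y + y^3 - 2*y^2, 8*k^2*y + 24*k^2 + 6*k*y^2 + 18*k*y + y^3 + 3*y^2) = 4*k + y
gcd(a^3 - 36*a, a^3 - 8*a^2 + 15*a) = a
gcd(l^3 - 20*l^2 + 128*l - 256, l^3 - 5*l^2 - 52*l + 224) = l^2 - 12*l + 32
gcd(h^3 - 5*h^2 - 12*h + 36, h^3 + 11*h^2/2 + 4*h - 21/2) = h + 3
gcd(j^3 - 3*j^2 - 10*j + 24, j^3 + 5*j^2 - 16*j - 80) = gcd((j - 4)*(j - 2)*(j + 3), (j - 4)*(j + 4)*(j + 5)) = j - 4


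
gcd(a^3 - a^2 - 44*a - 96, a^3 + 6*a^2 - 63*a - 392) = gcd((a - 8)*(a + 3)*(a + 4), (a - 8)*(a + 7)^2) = a - 8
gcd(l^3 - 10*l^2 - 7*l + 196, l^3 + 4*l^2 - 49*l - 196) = l^2 - 3*l - 28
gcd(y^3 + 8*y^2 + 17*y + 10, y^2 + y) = y + 1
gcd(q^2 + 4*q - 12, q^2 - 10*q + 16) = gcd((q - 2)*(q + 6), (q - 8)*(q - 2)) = q - 2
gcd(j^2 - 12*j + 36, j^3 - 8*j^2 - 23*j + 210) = j - 6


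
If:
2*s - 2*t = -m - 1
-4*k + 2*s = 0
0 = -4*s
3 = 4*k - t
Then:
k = 0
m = -7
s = 0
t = -3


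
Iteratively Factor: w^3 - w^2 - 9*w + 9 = (w - 1)*(w^2 - 9) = (w - 1)*(w + 3)*(w - 3)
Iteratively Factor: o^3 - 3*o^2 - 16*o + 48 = (o - 3)*(o^2 - 16) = (o - 4)*(o - 3)*(o + 4)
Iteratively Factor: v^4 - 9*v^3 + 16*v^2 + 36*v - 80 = (v - 5)*(v^3 - 4*v^2 - 4*v + 16) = (v - 5)*(v - 4)*(v^2 - 4) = (v - 5)*(v - 4)*(v - 2)*(v + 2)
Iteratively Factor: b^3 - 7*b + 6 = (b - 2)*(b^2 + 2*b - 3) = (b - 2)*(b - 1)*(b + 3)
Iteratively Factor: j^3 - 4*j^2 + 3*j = (j - 1)*(j^2 - 3*j) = j*(j - 1)*(j - 3)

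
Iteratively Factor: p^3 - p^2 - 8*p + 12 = (p - 2)*(p^2 + p - 6) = (p - 2)^2*(p + 3)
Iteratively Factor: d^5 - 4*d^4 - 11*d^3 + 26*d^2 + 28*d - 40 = (d - 5)*(d^4 + d^3 - 6*d^2 - 4*d + 8) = (d - 5)*(d - 2)*(d^3 + 3*d^2 - 4) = (d - 5)*(d - 2)*(d + 2)*(d^2 + d - 2) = (d - 5)*(d - 2)*(d - 1)*(d + 2)*(d + 2)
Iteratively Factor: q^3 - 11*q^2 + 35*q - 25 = (q - 5)*(q^2 - 6*q + 5) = (q - 5)^2*(q - 1)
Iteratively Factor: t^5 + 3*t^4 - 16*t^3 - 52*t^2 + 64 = (t + 2)*(t^4 + t^3 - 18*t^2 - 16*t + 32) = (t - 1)*(t + 2)*(t^3 + 2*t^2 - 16*t - 32) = (t - 1)*(t + 2)*(t + 4)*(t^2 - 2*t - 8) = (t - 1)*(t + 2)^2*(t + 4)*(t - 4)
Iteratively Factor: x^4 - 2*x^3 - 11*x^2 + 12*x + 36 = (x + 2)*(x^3 - 4*x^2 - 3*x + 18) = (x - 3)*(x + 2)*(x^2 - x - 6) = (x - 3)*(x + 2)^2*(x - 3)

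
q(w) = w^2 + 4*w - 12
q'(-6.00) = -8.00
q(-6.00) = 0.00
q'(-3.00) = -2.00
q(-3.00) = -15.00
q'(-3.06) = -2.12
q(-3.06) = -14.88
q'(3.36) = 10.72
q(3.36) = 12.73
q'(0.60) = 5.20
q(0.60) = -9.24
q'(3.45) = 10.90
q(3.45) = 13.70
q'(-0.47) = 3.06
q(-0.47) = -13.66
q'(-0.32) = 3.36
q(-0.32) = -13.18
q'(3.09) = 10.18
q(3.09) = 9.91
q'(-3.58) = -3.16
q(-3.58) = -13.50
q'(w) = 2*w + 4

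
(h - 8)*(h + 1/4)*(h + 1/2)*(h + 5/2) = h^4 - 19*h^3/4 - 24*h^2 - 251*h/16 - 5/2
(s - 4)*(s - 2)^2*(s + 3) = s^4 - 5*s^3 - 4*s^2 + 44*s - 48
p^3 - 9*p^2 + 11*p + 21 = (p - 7)*(p - 3)*(p + 1)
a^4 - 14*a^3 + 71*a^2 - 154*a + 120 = (a - 5)*(a - 4)*(a - 3)*(a - 2)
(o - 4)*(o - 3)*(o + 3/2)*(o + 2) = o^4 - 7*o^3/2 - 19*o^2/2 + 21*o + 36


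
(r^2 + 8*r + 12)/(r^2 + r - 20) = (r^2 + 8*r + 12)/(r^2 + r - 20)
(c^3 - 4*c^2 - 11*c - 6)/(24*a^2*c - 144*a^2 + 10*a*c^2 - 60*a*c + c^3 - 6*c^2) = (c^2 + 2*c + 1)/(24*a^2 + 10*a*c + c^2)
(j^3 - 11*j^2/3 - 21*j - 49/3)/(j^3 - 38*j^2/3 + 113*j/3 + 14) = (3*j^2 + 10*j + 7)/(3*j^2 - 17*j - 6)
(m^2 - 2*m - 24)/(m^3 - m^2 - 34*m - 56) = (m - 6)/(m^2 - 5*m - 14)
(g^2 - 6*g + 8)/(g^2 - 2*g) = (g - 4)/g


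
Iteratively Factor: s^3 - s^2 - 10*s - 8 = (s - 4)*(s^2 + 3*s + 2) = (s - 4)*(s + 1)*(s + 2)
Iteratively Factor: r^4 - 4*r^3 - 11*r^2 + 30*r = (r + 3)*(r^3 - 7*r^2 + 10*r) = (r - 2)*(r + 3)*(r^2 - 5*r) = r*(r - 2)*(r + 3)*(r - 5)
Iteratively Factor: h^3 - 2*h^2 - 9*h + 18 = (h - 3)*(h^2 + h - 6) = (h - 3)*(h + 3)*(h - 2)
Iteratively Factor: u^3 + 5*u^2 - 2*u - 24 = (u + 4)*(u^2 + u - 6) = (u + 3)*(u + 4)*(u - 2)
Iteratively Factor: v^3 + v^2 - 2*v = (v - 1)*(v^2 + 2*v) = v*(v - 1)*(v + 2)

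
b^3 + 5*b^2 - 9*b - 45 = (b - 3)*(b + 3)*(b + 5)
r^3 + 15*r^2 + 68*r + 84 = (r + 2)*(r + 6)*(r + 7)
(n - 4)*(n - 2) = n^2 - 6*n + 8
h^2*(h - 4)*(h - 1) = h^4 - 5*h^3 + 4*h^2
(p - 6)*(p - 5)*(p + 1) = p^3 - 10*p^2 + 19*p + 30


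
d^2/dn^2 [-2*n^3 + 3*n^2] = 6 - 12*n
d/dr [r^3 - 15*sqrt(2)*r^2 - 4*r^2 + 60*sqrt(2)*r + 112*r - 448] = 3*r^2 - 30*sqrt(2)*r - 8*r + 60*sqrt(2) + 112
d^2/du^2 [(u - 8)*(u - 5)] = 2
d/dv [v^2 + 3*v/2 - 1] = 2*v + 3/2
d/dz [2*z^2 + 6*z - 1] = 4*z + 6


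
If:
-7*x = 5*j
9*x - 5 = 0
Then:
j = -7/9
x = 5/9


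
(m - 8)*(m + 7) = m^2 - m - 56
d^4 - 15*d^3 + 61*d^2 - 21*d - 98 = (d - 7)^2*(d - 2)*(d + 1)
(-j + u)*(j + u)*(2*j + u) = -2*j^3 - j^2*u + 2*j*u^2 + u^3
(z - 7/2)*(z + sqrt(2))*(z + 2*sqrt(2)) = z^3 - 7*z^2/2 + 3*sqrt(2)*z^2 - 21*sqrt(2)*z/2 + 4*z - 14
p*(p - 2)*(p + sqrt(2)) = p^3 - 2*p^2 + sqrt(2)*p^2 - 2*sqrt(2)*p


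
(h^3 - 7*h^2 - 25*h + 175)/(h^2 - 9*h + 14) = (h^2 - 25)/(h - 2)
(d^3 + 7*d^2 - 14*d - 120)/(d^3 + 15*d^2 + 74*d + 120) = (d - 4)/(d + 4)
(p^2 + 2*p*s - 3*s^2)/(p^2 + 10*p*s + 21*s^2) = (p - s)/(p + 7*s)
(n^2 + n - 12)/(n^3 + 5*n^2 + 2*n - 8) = (n - 3)/(n^2 + n - 2)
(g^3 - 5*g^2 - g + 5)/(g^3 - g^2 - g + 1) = (g - 5)/(g - 1)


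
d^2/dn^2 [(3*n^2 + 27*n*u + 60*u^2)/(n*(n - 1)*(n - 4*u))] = 6*(-n^6 - 27*n^5*u - 12*n^4*u^2 + 39*n^4*u + 496*n^3*u^3 + 108*n^3*u^2 - 13*n^3*u - 960*n^2*u^4 - 720*n^2*u^3 - 60*n^2*u^2 + 960*n*u^4 + 240*n*u^3 - 320*u^4)/(n^3*(-n^6 + 12*n^5*u + 3*n^5 - 48*n^4*u^2 - 36*n^4*u - 3*n^4 + 64*n^3*u^3 + 144*n^3*u^2 + 36*n^3*u + n^3 - 192*n^2*u^3 - 144*n^2*u^2 - 12*n^2*u + 192*n*u^3 + 48*n*u^2 - 64*u^3))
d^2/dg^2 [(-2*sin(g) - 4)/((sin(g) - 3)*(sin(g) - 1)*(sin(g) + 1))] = (18*(1 - cos(g)^2)^2 + 8*sin(g)^5 + 110*sin(g)*cos(g)^2 - 32*sin(g) - 58*cos(g)^2 + 150)/((sin(g) - 3)^3*cos(g)^4)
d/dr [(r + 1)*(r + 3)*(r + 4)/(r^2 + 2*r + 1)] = (r^2 + 2*r - 5)/(r^2 + 2*r + 1)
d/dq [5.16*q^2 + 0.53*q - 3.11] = 10.32*q + 0.53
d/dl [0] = 0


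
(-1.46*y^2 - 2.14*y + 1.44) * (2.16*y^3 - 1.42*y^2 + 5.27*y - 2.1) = -3.1536*y^5 - 2.5492*y^4 - 1.545*y^3 - 10.2566*y^2 + 12.0828*y - 3.024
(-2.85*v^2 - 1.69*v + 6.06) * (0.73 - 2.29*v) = 6.5265*v^3 + 1.7896*v^2 - 15.1111*v + 4.4238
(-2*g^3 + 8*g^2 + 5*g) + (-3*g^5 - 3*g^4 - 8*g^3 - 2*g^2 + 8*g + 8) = -3*g^5 - 3*g^4 - 10*g^3 + 6*g^2 + 13*g + 8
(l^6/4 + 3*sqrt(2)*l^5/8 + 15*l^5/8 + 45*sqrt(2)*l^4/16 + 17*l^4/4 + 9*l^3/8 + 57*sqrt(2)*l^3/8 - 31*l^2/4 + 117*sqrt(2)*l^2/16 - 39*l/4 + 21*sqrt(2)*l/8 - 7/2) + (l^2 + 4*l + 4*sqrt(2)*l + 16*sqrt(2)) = l^6/4 + 3*sqrt(2)*l^5/8 + 15*l^5/8 + 45*sqrt(2)*l^4/16 + 17*l^4/4 + 9*l^3/8 + 57*sqrt(2)*l^3/8 - 27*l^2/4 + 117*sqrt(2)*l^2/16 - 23*l/4 + 53*sqrt(2)*l/8 - 7/2 + 16*sqrt(2)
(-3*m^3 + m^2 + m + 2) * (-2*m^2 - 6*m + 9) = 6*m^5 + 16*m^4 - 35*m^3 - m^2 - 3*m + 18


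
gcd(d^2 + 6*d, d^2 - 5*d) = d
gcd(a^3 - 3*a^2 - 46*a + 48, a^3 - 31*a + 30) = a^2 + 5*a - 6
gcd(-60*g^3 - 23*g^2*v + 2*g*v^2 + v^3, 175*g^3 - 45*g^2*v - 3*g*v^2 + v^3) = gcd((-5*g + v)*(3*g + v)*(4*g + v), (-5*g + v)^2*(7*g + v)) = -5*g + v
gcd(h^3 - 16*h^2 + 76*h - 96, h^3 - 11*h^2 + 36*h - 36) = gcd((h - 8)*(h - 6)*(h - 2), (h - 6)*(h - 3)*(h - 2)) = h^2 - 8*h + 12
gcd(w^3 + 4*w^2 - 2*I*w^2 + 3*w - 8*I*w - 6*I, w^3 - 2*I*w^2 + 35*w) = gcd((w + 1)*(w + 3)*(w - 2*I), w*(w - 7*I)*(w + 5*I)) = 1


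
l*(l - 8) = l^2 - 8*l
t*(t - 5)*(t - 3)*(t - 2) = t^4 - 10*t^3 + 31*t^2 - 30*t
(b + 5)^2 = b^2 + 10*b + 25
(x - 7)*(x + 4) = x^2 - 3*x - 28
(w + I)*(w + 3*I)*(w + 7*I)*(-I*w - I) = -I*w^4 + 11*w^3 - I*w^3 + 11*w^2 + 31*I*w^2 - 21*w + 31*I*w - 21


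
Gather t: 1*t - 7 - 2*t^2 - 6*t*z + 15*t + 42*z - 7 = -2*t^2 + t*(16 - 6*z) + 42*z - 14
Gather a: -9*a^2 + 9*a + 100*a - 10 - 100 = -9*a^2 + 109*a - 110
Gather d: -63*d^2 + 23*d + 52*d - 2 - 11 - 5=-63*d^2 + 75*d - 18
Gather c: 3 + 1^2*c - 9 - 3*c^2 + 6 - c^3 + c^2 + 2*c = -c^3 - 2*c^2 + 3*c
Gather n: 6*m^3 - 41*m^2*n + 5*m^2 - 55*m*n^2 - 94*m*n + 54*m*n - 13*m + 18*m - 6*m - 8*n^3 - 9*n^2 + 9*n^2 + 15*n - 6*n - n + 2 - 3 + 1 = 6*m^3 + 5*m^2 - 55*m*n^2 - m - 8*n^3 + n*(-41*m^2 - 40*m + 8)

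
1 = 1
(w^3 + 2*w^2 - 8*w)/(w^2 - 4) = w*(w + 4)/(w + 2)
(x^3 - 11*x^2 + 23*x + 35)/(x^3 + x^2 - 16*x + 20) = (x^3 - 11*x^2 + 23*x + 35)/(x^3 + x^2 - 16*x + 20)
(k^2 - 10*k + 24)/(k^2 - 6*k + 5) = (k^2 - 10*k + 24)/(k^2 - 6*k + 5)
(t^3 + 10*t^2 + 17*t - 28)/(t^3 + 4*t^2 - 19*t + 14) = (t + 4)/(t - 2)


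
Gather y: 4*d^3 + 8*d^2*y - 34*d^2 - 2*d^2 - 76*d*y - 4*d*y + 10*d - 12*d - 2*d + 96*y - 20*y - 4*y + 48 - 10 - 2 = 4*d^3 - 36*d^2 - 4*d + y*(8*d^2 - 80*d + 72) + 36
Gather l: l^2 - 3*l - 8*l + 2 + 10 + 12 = l^2 - 11*l + 24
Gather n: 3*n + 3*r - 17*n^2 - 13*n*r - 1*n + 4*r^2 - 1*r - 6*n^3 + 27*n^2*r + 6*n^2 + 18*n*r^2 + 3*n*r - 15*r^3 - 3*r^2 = -6*n^3 + n^2*(27*r - 11) + n*(18*r^2 - 10*r + 2) - 15*r^3 + r^2 + 2*r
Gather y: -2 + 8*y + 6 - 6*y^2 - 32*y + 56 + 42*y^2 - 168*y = 36*y^2 - 192*y + 60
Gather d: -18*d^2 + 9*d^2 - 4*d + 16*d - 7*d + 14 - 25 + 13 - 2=-9*d^2 + 5*d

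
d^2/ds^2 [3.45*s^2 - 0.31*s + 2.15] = 6.90000000000000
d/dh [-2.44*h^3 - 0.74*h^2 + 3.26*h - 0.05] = -7.32*h^2 - 1.48*h + 3.26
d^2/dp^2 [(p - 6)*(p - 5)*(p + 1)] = 6*p - 20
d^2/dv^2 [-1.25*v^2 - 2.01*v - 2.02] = -2.50000000000000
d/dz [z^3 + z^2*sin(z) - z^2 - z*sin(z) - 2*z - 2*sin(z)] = z^2*cos(z) + 3*z^2 + 2*z*sin(z) - z*cos(z) - 2*z - sin(z) - 2*cos(z) - 2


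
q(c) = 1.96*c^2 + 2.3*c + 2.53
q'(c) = 3.92*c + 2.3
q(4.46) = 51.78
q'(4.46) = 19.78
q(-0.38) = 1.94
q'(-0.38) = 0.81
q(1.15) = 7.77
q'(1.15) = 6.81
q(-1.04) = 2.26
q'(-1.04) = -1.78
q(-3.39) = 17.26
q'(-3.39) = -10.99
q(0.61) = 4.66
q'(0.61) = 4.69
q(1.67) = 11.84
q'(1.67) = 8.85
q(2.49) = 20.41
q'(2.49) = 12.06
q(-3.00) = 13.27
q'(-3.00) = -9.46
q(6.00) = 86.89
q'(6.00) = 25.82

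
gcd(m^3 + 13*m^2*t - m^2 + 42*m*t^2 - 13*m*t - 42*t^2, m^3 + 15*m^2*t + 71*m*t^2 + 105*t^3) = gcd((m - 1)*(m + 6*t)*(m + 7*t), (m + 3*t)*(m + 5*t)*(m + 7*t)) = m + 7*t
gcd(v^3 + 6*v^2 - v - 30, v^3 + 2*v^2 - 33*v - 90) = v^2 + 8*v + 15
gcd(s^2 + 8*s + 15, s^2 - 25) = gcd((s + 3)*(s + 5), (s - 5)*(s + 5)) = s + 5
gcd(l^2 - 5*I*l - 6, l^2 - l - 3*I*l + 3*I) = l - 3*I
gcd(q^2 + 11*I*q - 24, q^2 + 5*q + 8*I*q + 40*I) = q + 8*I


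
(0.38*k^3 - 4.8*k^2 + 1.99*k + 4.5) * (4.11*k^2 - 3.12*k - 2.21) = 1.5618*k^5 - 20.9136*k^4 + 22.3151*k^3 + 22.8942*k^2 - 18.4379*k - 9.945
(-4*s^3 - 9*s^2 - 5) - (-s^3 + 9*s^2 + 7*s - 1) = -3*s^3 - 18*s^2 - 7*s - 4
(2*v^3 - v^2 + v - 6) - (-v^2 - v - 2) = 2*v^3 + 2*v - 4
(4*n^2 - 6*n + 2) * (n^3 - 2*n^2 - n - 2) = 4*n^5 - 14*n^4 + 10*n^3 - 6*n^2 + 10*n - 4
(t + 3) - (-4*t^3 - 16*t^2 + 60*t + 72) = 4*t^3 + 16*t^2 - 59*t - 69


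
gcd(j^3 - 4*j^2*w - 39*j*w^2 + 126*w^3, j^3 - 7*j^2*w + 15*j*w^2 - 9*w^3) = -j + 3*w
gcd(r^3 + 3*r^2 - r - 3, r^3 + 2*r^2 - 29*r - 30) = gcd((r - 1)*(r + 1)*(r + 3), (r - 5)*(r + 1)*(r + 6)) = r + 1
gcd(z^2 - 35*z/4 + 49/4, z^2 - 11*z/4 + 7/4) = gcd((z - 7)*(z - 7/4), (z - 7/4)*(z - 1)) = z - 7/4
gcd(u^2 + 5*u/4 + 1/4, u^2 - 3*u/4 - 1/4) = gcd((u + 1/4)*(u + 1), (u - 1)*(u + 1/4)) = u + 1/4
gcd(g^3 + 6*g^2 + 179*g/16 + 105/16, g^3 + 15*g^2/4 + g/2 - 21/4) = g^2 + 19*g/4 + 21/4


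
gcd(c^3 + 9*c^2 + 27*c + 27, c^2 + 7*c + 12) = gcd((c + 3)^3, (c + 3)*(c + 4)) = c + 3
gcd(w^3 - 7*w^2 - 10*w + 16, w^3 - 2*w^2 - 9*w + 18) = 1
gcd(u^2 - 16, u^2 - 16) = u^2 - 16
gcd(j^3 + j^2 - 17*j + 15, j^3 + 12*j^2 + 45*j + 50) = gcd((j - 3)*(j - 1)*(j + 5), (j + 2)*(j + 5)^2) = j + 5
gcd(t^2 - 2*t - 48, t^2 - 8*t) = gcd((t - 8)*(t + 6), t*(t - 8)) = t - 8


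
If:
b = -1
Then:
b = -1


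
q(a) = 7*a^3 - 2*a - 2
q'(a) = 21*a^2 - 2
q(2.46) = 97.29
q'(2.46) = 125.08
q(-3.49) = -292.58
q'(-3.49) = 253.78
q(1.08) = 4.66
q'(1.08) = 22.49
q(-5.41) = -1099.56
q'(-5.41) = 612.63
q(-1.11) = -9.35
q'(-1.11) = 23.87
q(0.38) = -2.38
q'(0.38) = 1.03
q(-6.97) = -2358.32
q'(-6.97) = 1018.20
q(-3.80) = -378.50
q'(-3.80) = 301.24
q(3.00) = 181.00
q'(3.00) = 187.00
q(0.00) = -2.00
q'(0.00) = -2.00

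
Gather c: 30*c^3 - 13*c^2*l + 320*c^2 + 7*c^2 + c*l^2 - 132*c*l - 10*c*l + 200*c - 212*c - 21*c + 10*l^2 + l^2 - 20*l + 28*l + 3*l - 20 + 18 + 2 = 30*c^3 + c^2*(327 - 13*l) + c*(l^2 - 142*l - 33) + 11*l^2 + 11*l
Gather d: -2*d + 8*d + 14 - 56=6*d - 42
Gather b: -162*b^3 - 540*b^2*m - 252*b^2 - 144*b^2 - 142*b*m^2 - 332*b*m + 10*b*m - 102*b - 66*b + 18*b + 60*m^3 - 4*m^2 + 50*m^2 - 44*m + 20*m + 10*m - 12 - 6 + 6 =-162*b^3 + b^2*(-540*m - 396) + b*(-142*m^2 - 322*m - 150) + 60*m^3 + 46*m^2 - 14*m - 12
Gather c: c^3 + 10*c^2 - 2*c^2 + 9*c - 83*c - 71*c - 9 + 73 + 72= c^3 + 8*c^2 - 145*c + 136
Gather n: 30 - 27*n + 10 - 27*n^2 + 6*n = -27*n^2 - 21*n + 40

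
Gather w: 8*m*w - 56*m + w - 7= -56*m + w*(8*m + 1) - 7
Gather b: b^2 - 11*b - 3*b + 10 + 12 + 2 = b^2 - 14*b + 24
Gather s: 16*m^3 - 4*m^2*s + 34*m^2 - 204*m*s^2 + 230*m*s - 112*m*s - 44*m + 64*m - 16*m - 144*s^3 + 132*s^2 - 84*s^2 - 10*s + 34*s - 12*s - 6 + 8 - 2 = 16*m^3 + 34*m^2 + 4*m - 144*s^3 + s^2*(48 - 204*m) + s*(-4*m^2 + 118*m + 12)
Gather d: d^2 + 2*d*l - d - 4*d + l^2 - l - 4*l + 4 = d^2 + d*(2*l - 5) + l^2 - 5*l + 4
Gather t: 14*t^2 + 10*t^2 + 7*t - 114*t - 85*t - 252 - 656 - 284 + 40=24*t^2 - 192*t - 1152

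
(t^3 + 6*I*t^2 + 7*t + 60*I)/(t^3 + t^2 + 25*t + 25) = (t^2 + I*t + 12)/(t^2 + t*(1 - 5*I) - 5*I)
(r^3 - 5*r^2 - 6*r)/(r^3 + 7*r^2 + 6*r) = (r - 6)/(r + 6)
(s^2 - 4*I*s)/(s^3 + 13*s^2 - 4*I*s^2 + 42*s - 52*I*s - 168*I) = s/(s^2 + 13*s + 42)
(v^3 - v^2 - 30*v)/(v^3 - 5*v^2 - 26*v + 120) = v/(v - 4)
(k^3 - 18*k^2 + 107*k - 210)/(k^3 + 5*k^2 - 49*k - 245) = (k^2 - 11*k + 30)/(k^2 + 12*k + 35)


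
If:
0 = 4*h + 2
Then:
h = -1/2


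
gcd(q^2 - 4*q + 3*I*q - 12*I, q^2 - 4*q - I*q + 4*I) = q - 4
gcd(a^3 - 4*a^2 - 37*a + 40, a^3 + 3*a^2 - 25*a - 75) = a + 5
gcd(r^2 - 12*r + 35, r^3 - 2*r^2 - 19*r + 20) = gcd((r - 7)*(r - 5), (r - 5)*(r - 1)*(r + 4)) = r - 5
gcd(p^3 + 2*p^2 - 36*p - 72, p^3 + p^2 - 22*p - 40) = p + 2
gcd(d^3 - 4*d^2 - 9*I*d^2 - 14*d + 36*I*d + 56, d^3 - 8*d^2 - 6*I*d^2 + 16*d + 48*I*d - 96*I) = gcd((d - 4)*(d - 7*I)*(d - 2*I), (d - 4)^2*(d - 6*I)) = d - 4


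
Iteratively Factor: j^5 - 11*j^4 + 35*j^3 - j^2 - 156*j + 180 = (j - 3)*(j^4 - 8*j^3 + 11*j^2 + 32*j - 60) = (j - 3)*(j + 2)*(j^3 - 10*j^2 + 31*j - 30) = (j - 5)*(j - 3)*(j + 2)*(j^2 - 5*j + 6) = (j - 5)*(j - 3)^2*(j + 2)*(j - 2)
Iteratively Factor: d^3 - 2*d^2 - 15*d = (d)*(d^2 - 2*d - 15) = d*(d + 3)*(d - 5)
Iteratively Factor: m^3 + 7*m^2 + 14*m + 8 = (m + 2)*(m^2 + 5*m + 4) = (m + 2)*(m + 4)*(m + 1)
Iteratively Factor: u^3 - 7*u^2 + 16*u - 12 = (u - 2)*(u^2 - 5*u + 6) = (u - 3)*(u - 2)*(u - 2)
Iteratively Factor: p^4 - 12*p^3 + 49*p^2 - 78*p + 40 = (p - 5)*(p^3 - 7*p^2 + 14*p - 8) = (p - 5)*(p - 2)*(p^2 - 5*p + 4) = (p - 5)*(p - 4)*(p - 2)*(p - 1)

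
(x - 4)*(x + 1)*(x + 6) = x^3 + 3*x^2 - 22*x - 24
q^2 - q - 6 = (q - 3)*(q + 2)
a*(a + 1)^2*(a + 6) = a^4 + 8*a^3 + 13*a^2 + 6*a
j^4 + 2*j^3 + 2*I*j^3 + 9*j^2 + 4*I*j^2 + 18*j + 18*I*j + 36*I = (j + 2)*(j - 3*I)*(j + 2*I)*(j + 3*I)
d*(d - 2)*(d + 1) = d^3 - d^2 - 2*d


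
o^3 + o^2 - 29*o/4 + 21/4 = (o - 3/2)*(o - 1)*(o + 7/2)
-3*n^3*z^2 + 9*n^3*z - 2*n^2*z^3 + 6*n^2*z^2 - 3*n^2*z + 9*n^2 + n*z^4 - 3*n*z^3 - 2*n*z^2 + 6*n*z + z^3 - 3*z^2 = (-3*n + z)*(n + z)*(z - 3)*(n*z + 1)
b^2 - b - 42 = (b - 7)*(b + 6)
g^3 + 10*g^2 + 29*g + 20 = (g + 1)*(g + 4)*(g + 5)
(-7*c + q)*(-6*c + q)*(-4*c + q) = -168*c^3 + 94*c^2*q - 17*c*q^2 + q^3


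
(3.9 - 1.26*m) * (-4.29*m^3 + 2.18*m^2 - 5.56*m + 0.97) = 5.4054*m^4 - 19.4778*m^3 + 15.5076*m^2 - 22.9062*m + 3.783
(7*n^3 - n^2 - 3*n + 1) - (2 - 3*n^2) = 7*n^3 + 2*n^2 - 3*n - 1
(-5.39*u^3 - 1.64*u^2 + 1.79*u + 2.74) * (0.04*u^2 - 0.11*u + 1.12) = -0.2156*u^5 + 0.5273*u^4 - 5.7848*u^3 - 1.9241*u^2 + 1.7034*u + 3.0688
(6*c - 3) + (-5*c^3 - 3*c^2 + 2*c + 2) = -5*c^3 - 3*c^2 + 8*c - 1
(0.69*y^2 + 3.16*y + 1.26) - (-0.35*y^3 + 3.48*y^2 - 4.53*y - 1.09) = 0.35*y^3 - 2.79*y^2 + 7.69*y + 2.35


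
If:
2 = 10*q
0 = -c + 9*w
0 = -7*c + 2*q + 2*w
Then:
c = 18/305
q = 1/5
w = 2/305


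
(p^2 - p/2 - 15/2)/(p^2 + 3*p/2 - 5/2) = (p - 3)/(p - 1)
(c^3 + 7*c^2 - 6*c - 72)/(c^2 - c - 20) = (c^2 + 3*c - 18)/(c - 5)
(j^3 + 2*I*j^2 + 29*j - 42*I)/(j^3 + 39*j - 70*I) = (j - 3*I)/(j - 5*I)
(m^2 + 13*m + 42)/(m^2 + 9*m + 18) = (m + 7)/(m + 3)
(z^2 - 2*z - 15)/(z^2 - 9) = (z - 5)/(z - 3)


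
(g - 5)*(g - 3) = g^2 - 8*g + 15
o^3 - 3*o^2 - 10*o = o*(o - 5)*(o + 2)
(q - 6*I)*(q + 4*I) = q^2 - 2*I*q + 24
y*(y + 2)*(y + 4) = y^3 + 6*y^2 + 8*y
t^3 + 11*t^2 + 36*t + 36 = (t + 2)*(t + 3)*(t + 6)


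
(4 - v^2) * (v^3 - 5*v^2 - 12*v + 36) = -v^5 + 5*v^4 + 16*v^3 - 56*v^2 - 48*v + 144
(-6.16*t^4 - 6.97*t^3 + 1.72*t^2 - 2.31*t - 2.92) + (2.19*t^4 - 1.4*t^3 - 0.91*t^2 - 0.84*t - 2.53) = -3.97*t^4 - 8.37*t^3 + 0.81*t^2 - 3.15*t - 5.45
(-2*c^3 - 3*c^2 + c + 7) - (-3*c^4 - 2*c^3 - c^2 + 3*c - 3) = 3*c^4 - 2*c^2 - 2*c + 10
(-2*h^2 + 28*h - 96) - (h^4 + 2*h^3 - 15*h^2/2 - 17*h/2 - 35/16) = -h^4 - 2*h^3 + 11*h^2/2 + 73*h/2 - 1501/16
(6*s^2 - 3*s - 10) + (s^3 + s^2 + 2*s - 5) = s^3 + 7*s^2 - s - 15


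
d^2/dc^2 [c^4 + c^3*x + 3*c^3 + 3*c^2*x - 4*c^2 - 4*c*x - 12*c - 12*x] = 12*c^2 + 6*c*x + 18*c + 6*x - 8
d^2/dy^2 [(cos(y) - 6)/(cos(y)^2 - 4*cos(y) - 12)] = (sin(y)^2 + 2*cos(y) + 1)/(cos(y) + 2)^3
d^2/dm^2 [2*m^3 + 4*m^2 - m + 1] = 12*m + 8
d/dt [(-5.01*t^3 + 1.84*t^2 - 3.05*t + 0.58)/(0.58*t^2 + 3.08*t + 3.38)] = (-2.9058*t^4 - 30.8616*t^3 - 43.3652*t^2 + 11.7656*t - 12.0954)/(0.3364*t^4 + 3.5728*t^3 + 13.4072*t^2 + 20.8208*t + 11.4244)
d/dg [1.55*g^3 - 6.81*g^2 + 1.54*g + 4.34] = 4.65*g^2 - 13.62*g + 1.54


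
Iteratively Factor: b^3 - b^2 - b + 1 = (b + 1)*(b^2 - 2*b + 1) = (b - 1)*(b + 1)*(b - 1)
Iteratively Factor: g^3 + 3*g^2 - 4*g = (g + 4)*(g^2 - g) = g*(g + 4)*(g - 1)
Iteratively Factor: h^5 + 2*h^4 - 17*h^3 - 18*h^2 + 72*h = (h + 4)*(h^4 - 2*h^3 - 9*h^2 + 18*h) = (h - 3)*(h + 4)*(h^3 + h^2 - 6*h) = (h - 3)*(h - 2)*(h + 4)*(h^2 + 3*h) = (h - 3)*(h - 2)*(h + 3)*(h + 4)*(h)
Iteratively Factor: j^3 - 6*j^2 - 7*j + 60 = (j - 5)*(j^2 - j - 12) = (j - 5)*(j + 3)*(j - 4)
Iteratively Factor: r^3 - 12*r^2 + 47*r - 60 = (r - 3)*(r^2 - 9*r + 20) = (r - 4)*(r - 3)*(r - 5)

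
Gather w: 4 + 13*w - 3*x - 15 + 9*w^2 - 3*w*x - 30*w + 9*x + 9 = 9*w^2 + w*(-3*x - 17) + 6*x - 2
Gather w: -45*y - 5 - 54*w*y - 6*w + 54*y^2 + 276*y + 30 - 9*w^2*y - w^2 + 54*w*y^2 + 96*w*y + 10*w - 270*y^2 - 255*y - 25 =w^2*(-9*y - 1) + w*(54*y^2 + 42*y + 4) - 216*y^2 - 24*y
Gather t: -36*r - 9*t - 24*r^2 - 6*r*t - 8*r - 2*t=-24*r^2 - 44*r + t*(-6*r - 11)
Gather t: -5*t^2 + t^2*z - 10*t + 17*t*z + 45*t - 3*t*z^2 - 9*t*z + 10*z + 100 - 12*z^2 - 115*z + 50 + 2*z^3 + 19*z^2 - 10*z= t^2*(z - 5) + t*(-3*z^2 + 8*z + 35) + 2*z^3 + 7*z^2 - 115*z + 150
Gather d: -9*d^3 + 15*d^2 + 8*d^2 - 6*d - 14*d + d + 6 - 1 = -9*d^3 + 23*d^2 - 19*d + 5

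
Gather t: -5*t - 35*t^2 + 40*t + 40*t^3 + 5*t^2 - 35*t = 40*t^3 - 30*t^2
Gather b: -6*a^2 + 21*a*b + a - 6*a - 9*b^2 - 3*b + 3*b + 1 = -6*a^2 + 21*a*b - 5*a - 9*b^2 + 1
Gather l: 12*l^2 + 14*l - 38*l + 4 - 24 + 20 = 12*l^2 - 24*l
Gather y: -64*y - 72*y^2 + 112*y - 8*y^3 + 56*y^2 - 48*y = -8*y^3 - 16*y^2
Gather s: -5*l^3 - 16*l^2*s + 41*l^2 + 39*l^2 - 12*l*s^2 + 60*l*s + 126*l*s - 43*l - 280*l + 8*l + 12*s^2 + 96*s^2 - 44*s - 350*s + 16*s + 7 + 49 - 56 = -5*l^3 + 80*l^2 - 315*l + s^2*(108 - 12*l) + s*(-16*l^2 + 186*l - 378)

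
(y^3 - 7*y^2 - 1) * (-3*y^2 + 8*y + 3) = -3*y^5 + 29*y^4 - 53*y^3 - 18*y^2 - 8*y - 3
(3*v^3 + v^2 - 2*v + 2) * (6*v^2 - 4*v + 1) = 18*v^5 - 6*v^4 - 13*v^3 + 21*v^2 - 10*v + 2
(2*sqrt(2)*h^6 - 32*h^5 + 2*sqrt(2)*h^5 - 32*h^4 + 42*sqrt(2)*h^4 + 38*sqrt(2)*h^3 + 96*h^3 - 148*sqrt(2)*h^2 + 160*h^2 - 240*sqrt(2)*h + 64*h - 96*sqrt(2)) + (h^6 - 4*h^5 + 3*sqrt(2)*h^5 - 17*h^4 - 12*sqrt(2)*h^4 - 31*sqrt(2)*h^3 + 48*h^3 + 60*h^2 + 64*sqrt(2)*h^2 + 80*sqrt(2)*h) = h^6 + 2*sqrt(2)*h^6 - 36*h^5 + 5*sqrt(2)*h^5 - 49*h^4 + 30*sqrt(2)*h^4 + 7*sqrt(2)*h^3 + 144*h^3 - 84*sqrt(2)*h^2 + 220*h^2 - 160*sqrt(2)*h + 64*h - 96*sqrt(2)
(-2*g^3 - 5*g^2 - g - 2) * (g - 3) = -2*g^4 + g^3 + 14*g^2 + g + 6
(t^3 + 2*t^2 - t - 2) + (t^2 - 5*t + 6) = t^3 + 3*t^2 - 6*t + 4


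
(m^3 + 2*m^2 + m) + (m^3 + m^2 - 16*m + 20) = 2*m^3 + 3*m^2 - 15*m + 20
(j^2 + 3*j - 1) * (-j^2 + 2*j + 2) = -j^4 - j^3 + 9*j^2 + 4*j - 2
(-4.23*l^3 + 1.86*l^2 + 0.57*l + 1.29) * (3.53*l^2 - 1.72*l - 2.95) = -14.9319*l^5 + 13.8414*l^4 + 11.2914*l^3 - 1.9137*l^2 - 3.9003*l - 3.8055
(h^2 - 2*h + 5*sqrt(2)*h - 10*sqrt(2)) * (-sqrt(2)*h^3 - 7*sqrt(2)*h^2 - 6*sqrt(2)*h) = -sqrt(2)*h^5 - 10*h^4 - 5*sqrt(2)*h^4 - 50*h^3 + 8*sqrt(2)*h^3 + 12*sqrt(2)*h^2 + 80*h^2 + 120*h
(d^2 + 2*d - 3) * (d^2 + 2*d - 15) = d^4 + 4*d^3 - 14*d^2 - 36*d + 45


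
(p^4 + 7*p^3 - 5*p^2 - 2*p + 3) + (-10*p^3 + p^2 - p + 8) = p^4 - 3*p^3 - 4*p^2 - 3*p + 11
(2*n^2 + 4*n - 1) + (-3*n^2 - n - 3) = -n^2 + 3*n - 4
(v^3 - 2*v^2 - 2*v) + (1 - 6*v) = v^3 - 2*v^2 - 8*v + 1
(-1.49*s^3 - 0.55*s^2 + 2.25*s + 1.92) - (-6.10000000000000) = -1.49*s^3 - 0.55*s^2 + 2.25*s + 8.02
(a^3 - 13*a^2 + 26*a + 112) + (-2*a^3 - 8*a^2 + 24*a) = -a^3 - 21*a^2 + 50*a + 112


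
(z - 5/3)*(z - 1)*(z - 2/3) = z^3 - 10*z^2/3 + 31*z/9 - 10/9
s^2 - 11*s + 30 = (s - 6)*(s - 5)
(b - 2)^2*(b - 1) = b^3 - 5*b^2 + 8*b - 4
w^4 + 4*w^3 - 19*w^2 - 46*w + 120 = (w - 3)*(w - 2)*(w + 4)*(w + 5)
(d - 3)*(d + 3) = d^2 - 9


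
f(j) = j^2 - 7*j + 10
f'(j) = 2*j - 7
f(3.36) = -2.23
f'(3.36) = -0.28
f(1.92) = 0.25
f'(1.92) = -3.16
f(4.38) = -1.48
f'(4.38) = 1.76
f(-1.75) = 25.31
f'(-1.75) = -10.50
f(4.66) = -0.90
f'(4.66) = 2.32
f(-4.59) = 63.20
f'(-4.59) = -16.18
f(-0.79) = 16.15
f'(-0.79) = -8.58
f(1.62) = 1.28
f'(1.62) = -3.76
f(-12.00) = 238.00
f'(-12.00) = -31.00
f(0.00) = 10.00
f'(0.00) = -7.00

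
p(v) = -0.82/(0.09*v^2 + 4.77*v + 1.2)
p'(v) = -0.82*(-0.18*v - 4.77)/(0.09*v^2 + 4.77*v + 1.2)^2 = (0.1476*v + 3.9114)/(0.09*v^2 + 4.77*v + 1.2)^2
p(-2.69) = 0.07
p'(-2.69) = 0.03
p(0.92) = -0.14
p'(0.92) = 0.13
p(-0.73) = 0.37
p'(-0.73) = 0.76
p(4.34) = -0.03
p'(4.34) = 0.01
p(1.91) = -0.08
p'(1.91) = 0.04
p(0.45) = -0.24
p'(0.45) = 0.35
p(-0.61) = 0.49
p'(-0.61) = 1.36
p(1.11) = -0.12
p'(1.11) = 0.09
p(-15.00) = 0.02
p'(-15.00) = 0.00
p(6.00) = -0.02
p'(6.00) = 0.00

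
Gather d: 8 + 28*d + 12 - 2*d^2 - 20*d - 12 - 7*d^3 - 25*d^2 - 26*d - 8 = -7*d^3 - 27*d^2 - 18*d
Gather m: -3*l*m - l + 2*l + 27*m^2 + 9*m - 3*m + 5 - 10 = l + 27*m^2 + m*(6 - 3*l) - 5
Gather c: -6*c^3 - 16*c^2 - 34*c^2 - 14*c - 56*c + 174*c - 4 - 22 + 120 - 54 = -6*c^3 - 50*c^2 + 104*c + 40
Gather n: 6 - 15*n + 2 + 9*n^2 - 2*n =9*n^2 - 17*n + 8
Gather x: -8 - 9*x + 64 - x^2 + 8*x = -x^2 - x + 56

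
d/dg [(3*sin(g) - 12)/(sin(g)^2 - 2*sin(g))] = 3*(-cos(g) + 8/tan(g) - 8*cos(g)/sin(g)^2)/(sin(g) - 2)^2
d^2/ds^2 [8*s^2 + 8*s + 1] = 16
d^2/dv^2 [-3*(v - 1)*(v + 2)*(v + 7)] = -18*v - 48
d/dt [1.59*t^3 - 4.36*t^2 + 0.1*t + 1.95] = 4.77*t^2 - 8.72*t + 0.1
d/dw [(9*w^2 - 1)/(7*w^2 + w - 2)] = (9*w^2 - 22*w + 1)/(49*w^4 + 14*w^3 - 27*w^2 - 4*w + 4)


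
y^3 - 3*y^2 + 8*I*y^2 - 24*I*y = y*(y - 3)*(y + 8*I)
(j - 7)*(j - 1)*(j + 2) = j^3 - 6*j^2 - 9*j + 14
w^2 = w^2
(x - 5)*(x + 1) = x^2 - 4*x - 5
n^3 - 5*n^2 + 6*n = n*(n - 3)*(n - 2)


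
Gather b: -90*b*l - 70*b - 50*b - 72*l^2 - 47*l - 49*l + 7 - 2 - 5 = b*(-90*l - 120) - 72*l^2 - 96*l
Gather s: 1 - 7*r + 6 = 7 - 7*r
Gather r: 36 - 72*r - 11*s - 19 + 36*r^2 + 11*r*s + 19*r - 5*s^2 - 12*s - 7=36*r^2 + r*(11*s - 53) - 5*s^2 - 23*s + 10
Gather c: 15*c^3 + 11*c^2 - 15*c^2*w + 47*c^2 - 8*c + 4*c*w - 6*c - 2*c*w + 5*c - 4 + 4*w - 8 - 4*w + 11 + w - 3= 15*c^3 + c^2*(58 - 15*w) + c*(2*w - 9) + w - 4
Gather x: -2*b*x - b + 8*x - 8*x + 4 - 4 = -2*b*x - b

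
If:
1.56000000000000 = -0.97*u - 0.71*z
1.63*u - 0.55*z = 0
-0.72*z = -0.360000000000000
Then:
No Solution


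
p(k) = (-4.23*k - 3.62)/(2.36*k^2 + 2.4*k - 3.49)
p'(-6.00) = 0.06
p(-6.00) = 0.32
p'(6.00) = 0.05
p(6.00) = -0.30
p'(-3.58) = 0.27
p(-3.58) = 0.63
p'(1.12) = 11.83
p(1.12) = -3.87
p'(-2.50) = 1.56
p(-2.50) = 1.32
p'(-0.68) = 1.01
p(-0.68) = 0.18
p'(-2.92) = 0.63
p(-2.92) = 0.91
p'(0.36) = 5.74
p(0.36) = 2.22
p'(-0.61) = 1.01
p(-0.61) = 0.26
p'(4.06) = 0.13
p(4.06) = -0.46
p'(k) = (-4.72*k - 2.4)*(-4.23*k - 3.62)/(2.36*k^2 + 2.4*k - 3.49)^2 - 4.23/(2.36*k^2 + 2.4*k - 3.49)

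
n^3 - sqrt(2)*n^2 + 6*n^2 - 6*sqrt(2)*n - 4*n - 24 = (n + 6)*(n - 2*sqrt(2))*(n + sqrt(2))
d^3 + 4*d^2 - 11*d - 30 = (d - 3)*(d + 2)*(d + 5)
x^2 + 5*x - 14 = (x - 2)*(x + 7)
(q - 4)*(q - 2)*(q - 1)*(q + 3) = q^4 - 4*q^3 - 7*q^2 + 34*q - 24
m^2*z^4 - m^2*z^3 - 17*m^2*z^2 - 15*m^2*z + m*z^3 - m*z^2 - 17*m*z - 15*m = (z - 5)*(z + 3)*(m*z + 1)*(m*z + m)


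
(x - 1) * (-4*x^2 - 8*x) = -4*x^3 - 4*x^2 + 8*x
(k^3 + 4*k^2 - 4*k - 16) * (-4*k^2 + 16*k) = -4*k^5 + 80*k^3 - 256*k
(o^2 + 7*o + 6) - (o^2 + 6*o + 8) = o - 2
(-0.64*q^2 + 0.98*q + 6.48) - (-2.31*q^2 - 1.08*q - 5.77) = 1.67*q^2 + 2.06*q + 12.25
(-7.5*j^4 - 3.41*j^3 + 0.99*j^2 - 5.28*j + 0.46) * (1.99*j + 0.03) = -14.925*j^5 - 7.0109*j^4 + 1.8678*j^3 - 10.4775*j^2 + 0.757*j + 0.0138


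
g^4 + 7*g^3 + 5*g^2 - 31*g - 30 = (g - 2)*(g + 1)*(g + 3)*(g + 5)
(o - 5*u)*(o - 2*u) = o^2 - 7*o*u + 10*u^2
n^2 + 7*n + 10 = (n + 2)*(n + 5)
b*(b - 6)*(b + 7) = b^3 + b^2 - 42*b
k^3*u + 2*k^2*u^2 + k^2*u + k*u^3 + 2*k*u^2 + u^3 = (k + u)^2*(k*u + u)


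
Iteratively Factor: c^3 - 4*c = (c - 2)*(c^2 + 2*c) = (c - 2)*(c + 2)*(c)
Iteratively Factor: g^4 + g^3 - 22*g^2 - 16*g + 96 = (g - 2)*(g^3 + 3*g^2 - 16*g - 48) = (g - 2)*(g + 4)*(g^2 - g - 12) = (g - 2)*(g + 3)*(g + 4)*(g - 4)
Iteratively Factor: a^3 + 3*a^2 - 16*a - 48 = (a + 3)*(a^2 - 16) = (a + 3)*(a + 4)*(a - 4)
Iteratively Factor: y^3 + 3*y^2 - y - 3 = (y + 3)*(y^2 - 1) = (y + 1)*(y + 3)*(y - 1)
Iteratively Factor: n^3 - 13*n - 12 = (n - 4)*(n^2 + 4*n + 3) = (n - 4)*(n + 3)*(n + 1)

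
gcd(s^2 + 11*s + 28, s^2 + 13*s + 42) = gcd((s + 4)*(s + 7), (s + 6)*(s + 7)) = s + 7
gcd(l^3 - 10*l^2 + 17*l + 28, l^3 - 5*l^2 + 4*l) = l - 4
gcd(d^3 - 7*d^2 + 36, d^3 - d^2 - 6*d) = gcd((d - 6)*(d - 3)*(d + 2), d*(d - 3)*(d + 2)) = d^2 - d - 6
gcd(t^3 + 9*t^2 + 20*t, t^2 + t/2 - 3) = 1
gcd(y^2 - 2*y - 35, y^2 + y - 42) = 1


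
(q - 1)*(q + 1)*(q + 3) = q^3 + 3*q^2 - q - 3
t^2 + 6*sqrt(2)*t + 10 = (t + sqrt(2))*(t + 5*sqrt(2))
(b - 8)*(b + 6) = b^2 - 2*b - 48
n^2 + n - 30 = (n - 5)*(n + 6)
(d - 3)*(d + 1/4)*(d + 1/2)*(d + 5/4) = d^4 - d^3 - 79*d^2/16 - 97*d/32 - 15/32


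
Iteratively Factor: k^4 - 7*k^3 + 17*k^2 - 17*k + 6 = (k - 1)*(k^3 - 6*k^2 + 11*k - 6) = (k - 2)*(k - 1)*(k^2 - 4*k + 3) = (k - 2)*(k - 1)^2*(k - 3)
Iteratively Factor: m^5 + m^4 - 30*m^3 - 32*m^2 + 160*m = (m - 2)*(m^4 + 3*m^3 - 24*m^2 - 80*m) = (m - 5)*(m - 2)*(m^3 + 8*m^2 + 16*m) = (m - 5)*(m - 2)*(m + 4)*(m^2 + 4*m) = m*(m - 5)*(m - 2)*(m + 4)*(m + 4)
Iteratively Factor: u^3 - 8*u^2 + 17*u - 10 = (u - 2)*(u^2 - 6*u + 5) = (u - 2)*(u - 1)*(u - 5)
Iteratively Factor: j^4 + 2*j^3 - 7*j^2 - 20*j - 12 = (j - 3)*(j^3 + 5*j^2 + 8*j + 4) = (j - 3)*(j + 1)*(j^2 + 4*j + 4) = (j - 3)*(j + 1)*(j + 2)*(j + 2)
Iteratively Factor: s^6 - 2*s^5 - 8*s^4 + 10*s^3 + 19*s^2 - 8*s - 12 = (s - 2)*(s^5 - 8*s^3 - 6*s^2 + 7*s + 6) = (s - 3)*(s - 2)*(s^4 + 3*s^3 + s^2 - 3*s - 2) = (s - 3)*(s - 2)*(s + 2)*(s^3 + s^2 - s - 1) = (s - 3)*(s - 2)*(s + 1)*(s + 2)*(s^2 - 1) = (s - 3)*(s - 2)*(s - 1)*(s + 1)*(s + 2)*(s + 1)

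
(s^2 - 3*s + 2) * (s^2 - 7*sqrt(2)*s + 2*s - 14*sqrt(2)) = s^4 - 7*sqrt(2)*s^3 - s^3 - 4*s^2 + 7*sqrt(2)*s^2 + 4*s + 28*sqrt(2)*s - 28*sqrt(2)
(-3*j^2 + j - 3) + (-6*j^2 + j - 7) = -9*j^2 + 2*j - 10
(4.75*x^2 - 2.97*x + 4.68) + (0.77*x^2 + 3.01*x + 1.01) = 5.52*x^2 + 0.0399999999999996*x + 5.69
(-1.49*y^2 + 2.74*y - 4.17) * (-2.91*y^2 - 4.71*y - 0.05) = 4.3359*y^4 - 0.955500000000001*y^3 - 0.6962*y^2 + 19.5037*y + 0.2085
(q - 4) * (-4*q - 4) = -4*q^2 + 12*q + 16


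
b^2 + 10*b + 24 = (b + 4)*(b + 6)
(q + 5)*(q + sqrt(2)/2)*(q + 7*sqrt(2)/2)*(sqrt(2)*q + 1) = sqrt(2)*q^4 + 5*sqrt(2)*q^3 + 9*q^3 + 15*sqrt(2)*q^2/2 + 45*q^2 + 7*q/2 + 75*sqrt(2)*q/2 + 35/2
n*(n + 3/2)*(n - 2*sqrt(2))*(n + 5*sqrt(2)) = n^4 + 3*n^3/2 + 3*sqrt(2)*n^3 - 20*n^2 + 9*sqrt(2)*n^2/2 - 30*n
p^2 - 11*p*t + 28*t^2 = (p - 7*t)*(p - 4*t)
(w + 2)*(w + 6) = w^2 + 8*w + 12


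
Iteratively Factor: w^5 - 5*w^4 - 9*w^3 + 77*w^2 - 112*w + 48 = (w - 4)*(w^4 - w^3 - 13*w^2 + 25*w - 12) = (w - 4)*(w - 1)*(w^3 - 13*w + 12) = (w - 4)*(w - 1)*(w + 4)*(w^2 - 4*w + 3) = (w - 4)*(w - 3)*(w - 1)*(w + 4)*(w - 1)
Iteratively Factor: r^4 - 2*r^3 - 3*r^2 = (r)*(r^3 - 2*r^2 - 3*r) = r^2*(r^2 - 2*r - 3) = r^2*(r + 1)*(r - 3)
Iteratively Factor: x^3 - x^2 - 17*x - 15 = (x + 1)*(x^2 - 2*x - 15) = (x - 5)*(x + 1)*(x + 3)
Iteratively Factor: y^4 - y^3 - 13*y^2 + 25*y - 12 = (y - 1)*(y^3 - 13*y + 12) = (y - 3)*(y - 1)*(y^2 + 3*y - 4) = (y - 3)*(y - 1)*(y + 4)*(y - 1)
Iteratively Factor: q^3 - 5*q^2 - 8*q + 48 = (q - 4)*(q^2 - q - 12) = (q - 4)*(q + 3)*(q - 4)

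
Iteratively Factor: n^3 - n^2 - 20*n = (n + 4)*(n^2 - 5*n) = n*(n + 4)*(n - 5)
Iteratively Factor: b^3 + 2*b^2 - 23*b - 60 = (b + 3)*(b^2 - b - 20) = (b + 3)*(b + 4)*(b - 5)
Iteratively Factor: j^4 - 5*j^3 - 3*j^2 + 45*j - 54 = (j - 3)*(j^3 - 2*j^2 - 9*j + 18) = (j - 3)*(j + 3)*(j^2 - 5*j + 6) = (j - 3)*(j - 2)*(j + 3)*(j - 3)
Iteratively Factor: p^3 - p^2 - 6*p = (p)*(p^2 - p - 6) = p*(p + 2)*(p - 3)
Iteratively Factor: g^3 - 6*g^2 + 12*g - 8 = (g - 2)*(g^2 - 4*g + 4) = (g - 2)^2*(g - 2)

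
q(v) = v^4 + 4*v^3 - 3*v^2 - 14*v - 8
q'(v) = 4*v^3 + 12*v^2 - 6*v - 14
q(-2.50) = -15.19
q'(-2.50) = 13.50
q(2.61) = 52.55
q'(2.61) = 123.20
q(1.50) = -17.19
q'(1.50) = 17.50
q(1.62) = -14.66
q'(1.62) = 24.78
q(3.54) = 239.33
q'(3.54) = 292.59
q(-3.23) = -20.03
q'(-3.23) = -4.22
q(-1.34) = -1.03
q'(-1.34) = 5.96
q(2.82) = 81.61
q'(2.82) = 154.21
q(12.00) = 27040.00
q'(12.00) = 8554.00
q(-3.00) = -20.00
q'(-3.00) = 4.00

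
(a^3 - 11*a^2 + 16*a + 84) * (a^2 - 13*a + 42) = a^5 - 24*a^4 + 201*a^3 - 586*a^2 - 420*a + 3528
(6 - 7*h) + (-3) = 3 - 7*h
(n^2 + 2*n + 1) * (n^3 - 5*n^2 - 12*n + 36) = n^5 - 3*n^4 - 21*n^3 + 7*n^2 + 60*n + 36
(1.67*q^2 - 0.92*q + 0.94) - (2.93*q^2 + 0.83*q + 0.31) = -1.26*q^2 - 1.75*q + 0.63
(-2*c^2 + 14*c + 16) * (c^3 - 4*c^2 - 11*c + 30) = -2*c^5 + 22*c^4 - 18*c^3 - 278*c^2 + 244*c + 480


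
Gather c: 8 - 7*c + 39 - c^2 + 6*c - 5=-c^2 - c + 42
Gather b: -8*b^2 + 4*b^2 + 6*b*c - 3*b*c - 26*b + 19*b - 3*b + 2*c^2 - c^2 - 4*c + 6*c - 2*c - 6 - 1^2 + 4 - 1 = -4*b^2 + b*(3*c - 10) + c^2 - 4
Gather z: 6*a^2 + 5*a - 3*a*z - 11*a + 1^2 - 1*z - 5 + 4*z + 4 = 6*a^2 - 6*a + z*(3 - 3*a)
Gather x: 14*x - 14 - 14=14*x - 28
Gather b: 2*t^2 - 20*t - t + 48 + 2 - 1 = 2*t^2 - 21*t + 49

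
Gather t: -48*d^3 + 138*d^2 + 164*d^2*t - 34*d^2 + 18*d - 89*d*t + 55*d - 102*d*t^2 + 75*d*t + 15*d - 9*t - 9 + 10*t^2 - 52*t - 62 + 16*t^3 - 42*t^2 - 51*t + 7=-48*d^3 + 104*d^2 + 88*d + 16*t^3 + t^2*(-102*d - 32) + t*(164*d^2 - 14*d - 112) - 64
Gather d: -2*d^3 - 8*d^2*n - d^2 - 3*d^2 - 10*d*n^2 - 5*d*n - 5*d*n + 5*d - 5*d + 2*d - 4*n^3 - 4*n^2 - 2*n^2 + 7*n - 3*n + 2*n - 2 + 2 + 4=-2*d^3 + d^2*(-8*n - 4) + d*(-10*n^2 - 10*n + 2) - 4*n^3 - 6*n^2 + 6*n + 4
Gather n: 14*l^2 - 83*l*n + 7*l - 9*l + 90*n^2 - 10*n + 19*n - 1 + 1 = 14*l^2 - 2*l + 90*n^2 + n*(9 - 83*l)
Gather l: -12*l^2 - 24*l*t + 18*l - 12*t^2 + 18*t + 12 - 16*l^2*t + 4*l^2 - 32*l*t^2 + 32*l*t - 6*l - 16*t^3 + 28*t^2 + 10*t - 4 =l^2*(-16*t - 8) + l*(-32*t^2 + 8*t + 12) - 16*t^3 + 16*t^2 + 28*t + 8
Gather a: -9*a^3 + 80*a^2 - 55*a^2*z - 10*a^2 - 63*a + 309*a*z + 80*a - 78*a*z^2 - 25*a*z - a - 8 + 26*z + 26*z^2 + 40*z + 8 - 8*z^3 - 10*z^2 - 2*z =-9*a^3 + a^2*(70 - 55*z) + a*(-78*z^2 + 284*z + 16) - 8*z^3 + 16*z^2 + 64*z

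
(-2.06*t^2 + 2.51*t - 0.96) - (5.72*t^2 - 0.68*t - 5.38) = -7.78*t^2 + 3.19*t + 4.42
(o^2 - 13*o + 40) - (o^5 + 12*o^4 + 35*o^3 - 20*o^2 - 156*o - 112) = -o^5 - 12*o^4 - 35*o^3 + 21*o^2 + 143*o + 152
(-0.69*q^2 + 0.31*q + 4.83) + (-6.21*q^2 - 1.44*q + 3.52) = -6.9*q^2 - 1.13*q + 8.35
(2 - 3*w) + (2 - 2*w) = 4 - 5*w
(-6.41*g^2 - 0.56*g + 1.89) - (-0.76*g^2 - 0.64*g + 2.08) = -5.65*g^2 + 0.08*g - 0.19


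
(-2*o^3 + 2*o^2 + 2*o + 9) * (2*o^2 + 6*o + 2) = -4*o^5 - 8*o^4 + 12*o^3 + 34*o^2 + 58*o + 18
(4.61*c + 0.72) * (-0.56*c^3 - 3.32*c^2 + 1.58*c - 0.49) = -2.5816*c^4 - 15.7084*c^3 + 4.8934*c^2 - 1.1213*c - 0.3528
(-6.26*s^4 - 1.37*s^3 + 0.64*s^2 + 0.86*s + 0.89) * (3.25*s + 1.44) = -20.345*s^5 - 13.4669*s^4 + 0.1072*s^3 + 3.7166*s^2 + 4.1309*s + 1.2816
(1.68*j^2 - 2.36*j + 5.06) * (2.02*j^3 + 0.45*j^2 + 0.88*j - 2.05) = 3.3936*j^5 - 4.0112*j^4 + 10.6376*j^3 - 3.2438*j^2 + 9.2908*j - 10.373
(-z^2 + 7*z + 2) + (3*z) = -z^2 + 10*z + 2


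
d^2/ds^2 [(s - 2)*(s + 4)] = 2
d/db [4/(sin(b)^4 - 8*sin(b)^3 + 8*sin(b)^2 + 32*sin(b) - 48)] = 16*(4*sin(b) + cos(b)^2 + 3)*cos(b)/((sin(b) - 6)^2*(sin(b) - 2)^3*(sin(b) + 2)^2)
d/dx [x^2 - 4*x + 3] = 2*x - 4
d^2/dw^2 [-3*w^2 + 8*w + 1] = -6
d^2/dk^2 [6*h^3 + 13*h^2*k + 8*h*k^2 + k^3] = 16*h + 6*k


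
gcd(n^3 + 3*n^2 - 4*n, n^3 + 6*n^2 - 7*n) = n^2 - n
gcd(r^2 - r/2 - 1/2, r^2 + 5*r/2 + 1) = r + 1/2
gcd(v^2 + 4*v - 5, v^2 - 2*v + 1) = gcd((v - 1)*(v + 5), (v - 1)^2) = v - 1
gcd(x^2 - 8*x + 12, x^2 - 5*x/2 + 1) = x - 2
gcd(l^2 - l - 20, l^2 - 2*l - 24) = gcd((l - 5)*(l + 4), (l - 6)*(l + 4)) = l + 4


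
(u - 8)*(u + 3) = u^2 - 5*u - 24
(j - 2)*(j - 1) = j^2 - 3*j + 2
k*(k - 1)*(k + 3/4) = k^3 - k^2/4 - 3*k/4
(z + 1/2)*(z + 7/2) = z^2 + 4*z + 7/4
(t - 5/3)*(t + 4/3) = t^2 - t/3 - 20/9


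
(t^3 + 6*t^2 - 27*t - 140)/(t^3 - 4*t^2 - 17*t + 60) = (t + 7)/(t - 3)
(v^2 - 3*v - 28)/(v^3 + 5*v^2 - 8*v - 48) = (v - 7)/(v^2 + v - 12)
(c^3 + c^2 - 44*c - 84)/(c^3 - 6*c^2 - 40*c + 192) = (c^2 - 5*c - 14)/(c^2 - 12*c + 32)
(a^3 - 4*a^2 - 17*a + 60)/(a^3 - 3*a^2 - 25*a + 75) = (a + 4)/(a + 5)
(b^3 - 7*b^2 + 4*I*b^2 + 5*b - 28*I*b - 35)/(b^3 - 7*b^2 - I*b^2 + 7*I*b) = (b + 5*I)/b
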